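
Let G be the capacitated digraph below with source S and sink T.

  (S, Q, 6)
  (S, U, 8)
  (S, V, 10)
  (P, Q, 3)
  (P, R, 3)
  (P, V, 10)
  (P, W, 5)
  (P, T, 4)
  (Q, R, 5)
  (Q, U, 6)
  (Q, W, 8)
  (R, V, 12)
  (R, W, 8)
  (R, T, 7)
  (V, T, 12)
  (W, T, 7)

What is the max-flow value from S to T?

16

Augment S→V→T: bottleneck 10, flow now 10.
Augment S→Q→R→T: bottleneck 5, flow now 15.
Augment S→Q→W→T: bottleneck 1, flow now 16.
No augmenting path remains; maximum flow = 16.
In the residual graph, reachable from S: {S, U}.
Min-cut edges: S→Q (6), S→V (10); capacity 6 + 10 = 16.
This cut is saturated, so no flow can exceed 16.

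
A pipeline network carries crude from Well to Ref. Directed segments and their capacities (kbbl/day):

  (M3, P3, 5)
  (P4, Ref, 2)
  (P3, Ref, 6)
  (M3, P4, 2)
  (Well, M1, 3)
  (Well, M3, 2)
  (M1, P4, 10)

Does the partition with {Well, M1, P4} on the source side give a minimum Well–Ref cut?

Given cut capacity: 2 + 2 = 4.
Augment Well→M1→P4→Ref: bottleneck 2, flow now 2.
Augment Well→M3→P3→Ref: bottleneck 2, flow now 4.
No augmenting path remains; maximum flow = 4.
Cut capacity 4 equals the max flow, so it is a minimum cut.

Yes — it is a minimum cut (capacity 4).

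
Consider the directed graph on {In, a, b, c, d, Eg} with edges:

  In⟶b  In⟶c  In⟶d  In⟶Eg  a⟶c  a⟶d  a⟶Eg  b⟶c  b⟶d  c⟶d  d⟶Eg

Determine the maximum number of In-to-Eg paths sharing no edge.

Assign every edge capacity 1; by Menger, the answer equals the max flow.
Path In→Eg (+1); total 1.
Path In→d→Eg (+1); total 2.
No residual In→Eg path; max flow = 2.
Certifying cut of size 2: {In→Eg, d→Eg}.

2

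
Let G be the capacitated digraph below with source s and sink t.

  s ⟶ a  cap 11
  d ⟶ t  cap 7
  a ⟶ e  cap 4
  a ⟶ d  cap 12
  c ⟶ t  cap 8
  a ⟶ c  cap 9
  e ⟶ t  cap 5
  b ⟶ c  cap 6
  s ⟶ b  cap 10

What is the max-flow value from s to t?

Augment s→a→c→t: bottleneck 8, flow now 8.
Augment s→a→d→t: bottleneck 3, flow now 11.
Augment s→b→c→a→d→t: bottleneck 4, flow now 15. (uses reverse residual edge)
Augment s→b→c→a→e→t: bottleneck 2, flow now 17. (uses reverse residual edge)
No augmenting path remains; maximum flow = 17.
In the residual graph, reachable from s: {s, b}.
Min-cut edges: s→a (11), b→c (6); capacity 11 + 6 = 17.
This cut is saturated, so no flow can exceed 17.

17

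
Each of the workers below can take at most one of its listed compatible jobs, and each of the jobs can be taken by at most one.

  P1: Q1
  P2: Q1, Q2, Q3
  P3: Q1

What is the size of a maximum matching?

2

Unit-capacity flow: source→left, listed edges, right→sink; max matching = max flow.
Augmenting path P1→Q1 (+1); matched 1.
Augmenting path P2→Q2 (+1); matched 2.
No augmenting path remains; maximum matching = 2.
König certificate: {P2, Q1} is a vertex cover of size 2 (every listed pair touches it), so no matching can be larger.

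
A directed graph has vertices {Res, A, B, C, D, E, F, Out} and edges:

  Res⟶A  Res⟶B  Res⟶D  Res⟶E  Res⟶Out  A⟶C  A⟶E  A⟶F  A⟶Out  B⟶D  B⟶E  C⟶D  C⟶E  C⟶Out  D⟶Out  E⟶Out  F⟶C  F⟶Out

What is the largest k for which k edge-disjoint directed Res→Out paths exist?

Assign every edge capacity 1; by Menger, the answer equals the max flow.
Path Res→Out (+1); total 1.
Path Res→A→Out (+1); total 2.
Path Res→D→Out (+1); total 3.
Path Res→E→Out (+1); total 4.
No residual Res→Out path; max flow = 4.
Certifying cut of size 4: {D→Out, E→Out, Res→A, Res→Out}.

4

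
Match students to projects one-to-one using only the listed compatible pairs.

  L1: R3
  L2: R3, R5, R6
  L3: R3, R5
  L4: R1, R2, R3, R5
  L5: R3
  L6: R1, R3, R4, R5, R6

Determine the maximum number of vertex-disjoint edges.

5

Unit-capacity flow: source→left, listed edges, right→sink; max matching = max flow.
Augmenting path L1→R3 (+1); matched 1.
Augmenting path L2→R5 (+1); matched 2.
Augmenting path L4→R1 (+1); matched 3.
Augmenting path L6→R4 (+1); matched 4.
Augmenting path L3→R5→L2→R6 (+1); matched 5.
No augmenting path remains; maximum matching = 5.
König certificate: {L2, L3, L4, L6, R3} is a vertex cover of size 5 (every listed pair touches it), so no matching can be larger.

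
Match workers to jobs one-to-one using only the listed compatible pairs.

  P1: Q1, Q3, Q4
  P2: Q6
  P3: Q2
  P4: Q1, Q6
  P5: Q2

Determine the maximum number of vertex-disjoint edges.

4

Unit-capacity flow: source→left, listed edges, right→sink; max matching = max flow.
Augmenting path P1→Q1 (+1); matched 1.
Augmenting path P2→Q6 (+1); matched 2.
Augmenting path P3→Q2 (+1); matched 3.
Augmenting path P4→Q1→P1→Q3 (+1); matched 4.
No augmenting path remains; maximum matching = 4.
König certificate: {P1, P2, P4, Q2} is a vertex cover of size 4 (every listed pair touches it), so no matching can be larger.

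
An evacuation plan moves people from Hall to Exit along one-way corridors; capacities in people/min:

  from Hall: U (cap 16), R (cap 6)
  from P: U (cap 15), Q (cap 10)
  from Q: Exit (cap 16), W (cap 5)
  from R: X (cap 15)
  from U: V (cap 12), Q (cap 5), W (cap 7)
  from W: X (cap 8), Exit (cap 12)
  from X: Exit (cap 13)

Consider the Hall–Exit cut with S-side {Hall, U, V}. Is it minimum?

Yes — it is a minimum cut (capacity 18).

Given cut capacity: 6 + 5 + 7 = 18.
Augment Hall→R→X→Exit: bottleneck 6, flow now 6.
Augment Hall→U→Q→Exit: bottleneck 5, flow now 11.
Augment Hall→U→W→Exit: bottleneck 7, flow now 18.
No augmenting path remains; maximum flow = 18.
Cut capacity 18 equals the max flow, so it is a minimum cut.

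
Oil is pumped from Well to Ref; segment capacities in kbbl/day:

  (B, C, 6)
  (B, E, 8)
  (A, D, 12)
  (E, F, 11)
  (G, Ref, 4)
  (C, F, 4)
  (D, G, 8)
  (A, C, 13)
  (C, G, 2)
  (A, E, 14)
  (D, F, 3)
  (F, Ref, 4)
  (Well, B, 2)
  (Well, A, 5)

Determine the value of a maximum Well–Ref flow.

7

Augment Well→A→C→F→Ref: bottleneck 4, flow now 4.
Augment Well→A→C→G→Ref: bottleneck 1, flow now 5.
Augment Well→B→C→G→Ref: bottleneck 1, flow now 6.
Augment Well→B→C→A→D→G→Ref: bottleneck 1, flow now 7. (uses reverse residual edge)
No augmenting path remains; maximum flow = 7.
In the residual graph, reachable from Well: {Well}.
Min-cut edges: Well→A (5), Well→B (2); capacity 5 + 2 = 7.
This cut is saturated, so no flow can exceed 7.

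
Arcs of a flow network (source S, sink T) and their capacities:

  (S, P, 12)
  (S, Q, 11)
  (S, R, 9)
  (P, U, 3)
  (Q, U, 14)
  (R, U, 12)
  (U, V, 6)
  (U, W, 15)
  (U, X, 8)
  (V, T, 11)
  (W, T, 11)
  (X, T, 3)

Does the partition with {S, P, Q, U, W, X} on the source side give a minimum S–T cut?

Given cut capacity: 9 + 6 + 11 + 3 = 29.
Augment S→P→U→V→T: bottleneck 3, flow now 3.
Augment S→Q→U→V→T: bottleneck 3, flow now 6.
Augment S→Q→U→W→T: bottleneck 8, flow now 14.
Augment S→R→U→W→T: bottleneck 3, flow now 17.
Augment S→R→U→X→T: bottleneck 3, flow now 20.
No augmenting path remains; maximum flow = 20.
In the residual graph, reachable from S: {S, P, Q, R, U, W, X}.
Min-cut edges: U→V (6), W→T (11), X→T (3); capacity 6 + 11 + 3 = 20.
Cut capacity 29 exceeds the max flow 20, so it is not minimum.

No — its capacity is 29, but the minimum cut has capacity 20.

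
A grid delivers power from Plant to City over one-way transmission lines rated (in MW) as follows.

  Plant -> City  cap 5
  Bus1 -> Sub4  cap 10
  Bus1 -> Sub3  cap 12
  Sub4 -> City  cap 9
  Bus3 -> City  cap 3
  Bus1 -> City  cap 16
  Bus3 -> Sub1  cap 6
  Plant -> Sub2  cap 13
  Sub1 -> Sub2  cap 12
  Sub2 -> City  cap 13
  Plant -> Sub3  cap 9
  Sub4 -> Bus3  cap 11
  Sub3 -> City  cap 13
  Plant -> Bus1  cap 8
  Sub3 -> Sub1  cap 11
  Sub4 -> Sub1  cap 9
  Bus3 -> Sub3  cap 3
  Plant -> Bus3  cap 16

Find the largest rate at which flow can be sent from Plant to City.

Augment Plant→City: bottleneck 5, flow now 5.
Augment Plant→Bus1→City: bottleneck 8, flow now 13.
Augment Plant→Bus3→City: bottleneck 3, flow now 16.
Augment Plant→Sub3→City: bottleneck 9, flow now 25.
Augment Plant→Sub2→City: bottleneck 13, flow now 38.
Augment Plant→Bus3→Sub3→City: bottleneck 3, flow now 41.
No augmenting path remains; maximum flow = 41.
In the residual graph, reachable from Plant: {Plant, Bus3, Sub1, Sub2}.
Min-cut edges: Plant→Bus1 (8), Plant→Sub3 (9), Plant→City (5), Bus3→Sub3 (3), Bus3→City (3), Sub2→City (13); capacity 8 + 9 + 5 + 3 + 3 + 13 = 41.
This cut is saturated, so no flow can exceed 41.

41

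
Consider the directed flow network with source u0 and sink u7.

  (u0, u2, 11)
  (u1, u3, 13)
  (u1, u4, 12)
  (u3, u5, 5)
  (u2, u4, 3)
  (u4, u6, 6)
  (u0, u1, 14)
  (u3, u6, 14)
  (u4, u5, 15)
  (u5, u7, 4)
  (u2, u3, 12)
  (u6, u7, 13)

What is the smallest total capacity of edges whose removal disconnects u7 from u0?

Augment u0→u1→u3→u5→u7: bottleneck 4, flow now 4.
Augment u0→u1→u3→u6→u7: bottleneck 9, flow now 13.
Augment u0→u1→u4→u6→u7: bottleneck 1, flow now 14.
Augment u0→u2→u3→u6→u7: bottleneck 3, flow now 17.
No augmenting path remains; maximum flow = 17.
By max-flow min-cut, the minimum cut capacity equals the max flow.
In the residual graph, reachable from u0: {u0, u1, u2, u3, u4, u5, u6}.
Min-cut edges: u5→u7 (4), u6→u7 (13); capacity 4 + 13 = 17.

17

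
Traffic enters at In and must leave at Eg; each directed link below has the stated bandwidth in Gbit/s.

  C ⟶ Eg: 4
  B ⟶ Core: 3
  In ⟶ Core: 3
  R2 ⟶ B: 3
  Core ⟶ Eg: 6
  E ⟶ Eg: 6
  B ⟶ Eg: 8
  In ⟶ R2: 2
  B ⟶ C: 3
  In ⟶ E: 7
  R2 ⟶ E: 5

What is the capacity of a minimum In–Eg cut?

Augment In→Core→Eg: bottleneck 3, flow now 3.
Augment In→E→Eg: bottleneck 6, flow now 9.
Augment In→R2→B→Eg: bottleneck 2, flow now 11.
No augmenting path remains; maximum flow = 11.
By max-flow min-cut, the minimum cut capacity equals the max flow.
In the residual graph, reachable from In: {In, E}.
Min-cut edges: In→R2 (2), In→Core (3), E→Eg (6); capacity 2 + 3 + 6 = 11.

11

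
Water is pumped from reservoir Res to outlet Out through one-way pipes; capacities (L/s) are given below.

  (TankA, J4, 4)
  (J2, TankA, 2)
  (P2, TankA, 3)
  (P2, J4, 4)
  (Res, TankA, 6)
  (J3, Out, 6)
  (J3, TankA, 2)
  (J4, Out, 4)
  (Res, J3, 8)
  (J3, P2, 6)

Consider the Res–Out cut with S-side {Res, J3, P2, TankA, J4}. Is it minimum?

Given cut capacity: 6 + 4 = 10.
Augment Res→J3→Out: bottleneck 6, flow now 6.
Augment Res→TankA→J4→Out: bottleneck 4, flow now 10.
No augmenting path remains; maximum flow = 10.
Cut capacity 10 equals the max flow, so it is a minimum cut.

Yes — it is a minimum cut (capacity 10).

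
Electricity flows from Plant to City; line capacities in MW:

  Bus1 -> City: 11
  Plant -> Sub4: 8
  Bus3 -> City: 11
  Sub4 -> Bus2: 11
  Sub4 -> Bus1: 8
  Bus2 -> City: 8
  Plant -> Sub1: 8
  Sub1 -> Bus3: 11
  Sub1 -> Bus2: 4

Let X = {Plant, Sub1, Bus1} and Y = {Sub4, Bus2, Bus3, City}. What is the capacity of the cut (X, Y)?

34

Edges leaving {Plant, Sub1, Bus1}: Plant→Sub4 (8), Sub1→Bus2 (4), Sub1→Bus3 (11), Bus1→City (11).
Cut capacity = 8 + 4 + 11 + 11 = 34.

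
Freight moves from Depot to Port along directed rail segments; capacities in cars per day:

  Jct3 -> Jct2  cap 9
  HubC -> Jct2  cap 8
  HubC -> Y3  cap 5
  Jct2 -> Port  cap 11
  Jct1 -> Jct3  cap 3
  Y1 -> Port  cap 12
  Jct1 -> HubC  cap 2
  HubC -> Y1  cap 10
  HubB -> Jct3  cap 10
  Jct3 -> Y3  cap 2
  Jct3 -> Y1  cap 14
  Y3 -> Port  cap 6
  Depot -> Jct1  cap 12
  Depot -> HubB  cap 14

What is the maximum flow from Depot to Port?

15

Augment Depot→Jct1→Jct3→Jct2→Port: bottleneck 3, flow now 3.
Augment Depot→Jct1→HubC→Jct2→Port: bottleneck 2, flow now 5.
Augment Depot→HubB→Jct3→Jct2→Port: bottleneck 6, flow now 11.
Augment Depot→HubB→Jct3→Y1→Port: bottleneck 4, flow now 15.
No augmenting path remains; maximum flow = 15.
In the residual graph, reachable from Depot: {Depot, Jct1, HubB}.
Min-cut edges: Jct1→Jct3 (3), Jct1→HubC (2), HubB→Jct3 (10); capacity 3 + 2 + 10 = 15.
This cut is saturated, so no flow can exceed 15.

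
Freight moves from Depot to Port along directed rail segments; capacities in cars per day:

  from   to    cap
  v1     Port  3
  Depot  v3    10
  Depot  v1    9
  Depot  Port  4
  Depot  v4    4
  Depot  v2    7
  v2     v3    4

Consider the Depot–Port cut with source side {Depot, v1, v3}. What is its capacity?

Edges leaving {Depot, v1, v3}: Depot→v2 (7), Depot→v4 (4), Depot→Port (4), v1→Port (3).
Cut capacity = 7 + 4 + 4 + 3 = 18.

18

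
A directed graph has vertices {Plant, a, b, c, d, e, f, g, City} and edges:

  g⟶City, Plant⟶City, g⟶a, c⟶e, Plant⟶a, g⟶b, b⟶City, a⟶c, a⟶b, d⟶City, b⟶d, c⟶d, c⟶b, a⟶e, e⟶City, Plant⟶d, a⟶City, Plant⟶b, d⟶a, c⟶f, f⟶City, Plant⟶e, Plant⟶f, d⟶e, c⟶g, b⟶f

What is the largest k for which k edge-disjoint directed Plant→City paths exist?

6

Assign every edge capacity 1; by Menger, the answer equals the max flow.
Path Plant→City (+1); total 1.
Path Plant→a→City (+1); total 2.
Path Plant→b→City (+1); total 3.
Path Plant→d→City (+1); total 4.
Path Plant→e→City (+1); total 5.
Path Plant→f→City (+1); total 6.
No residual Plant→City path; max flow = 6.
Certifying cut of size 6: {Plant→City, Plant→a, Plant→b, Plant→d, Plant→e, Plant→f}.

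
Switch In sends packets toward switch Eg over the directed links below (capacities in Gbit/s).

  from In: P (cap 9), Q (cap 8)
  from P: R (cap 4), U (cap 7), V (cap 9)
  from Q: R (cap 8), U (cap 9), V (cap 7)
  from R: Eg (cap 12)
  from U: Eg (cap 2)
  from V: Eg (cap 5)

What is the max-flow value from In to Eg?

Augment In→P→R→Eg: bottleneck 4, flow now 4.
Augment In→P→U→Eg: bottleneck 2, flow now 6.
Augment In→P→V→Eg: bottleneck 3, flow now 9.
Augment In→Q→R→Eg: bottleneck 8, flow now 17.
No augmenting path remains; maximum flow = 17.
In the residual graph, reachable from In: {In}.
Min-cut edges: In→P (9), In→Q (8); capacity 9 + 8 = 17.
This cut is saturated, so no flow can exceed 17.

17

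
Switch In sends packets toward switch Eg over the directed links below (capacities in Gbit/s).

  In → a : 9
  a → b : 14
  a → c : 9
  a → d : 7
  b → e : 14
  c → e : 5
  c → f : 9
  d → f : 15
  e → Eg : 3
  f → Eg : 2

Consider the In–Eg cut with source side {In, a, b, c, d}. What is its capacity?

43

Edges leaving {In, a, b, c, d}: b→e (14), c→e (5), c→f (9), d→f (15).
Cut capacity = 14 + 5 + 9 + 15 = 43.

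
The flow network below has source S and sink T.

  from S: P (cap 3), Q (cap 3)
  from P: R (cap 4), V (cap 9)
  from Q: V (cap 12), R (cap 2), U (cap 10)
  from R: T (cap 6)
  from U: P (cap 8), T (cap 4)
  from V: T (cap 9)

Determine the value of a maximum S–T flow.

Augment S→P→R→T: bottleneck 3, flow now 3.
Augment S→Q→R→T: bottleneck 2, flow now 5.
Augment S→Q→U→T: bottleneck 1, flow now 6.
No augmenting path remains; maximum flow = 6.
In the residual graph, reachable from S: {S}.
Min-cut edges: S→P (3), S→Q (3); capacity 3 + 3 = 6.
This cut is saturated, so no flow can exceed 6.

6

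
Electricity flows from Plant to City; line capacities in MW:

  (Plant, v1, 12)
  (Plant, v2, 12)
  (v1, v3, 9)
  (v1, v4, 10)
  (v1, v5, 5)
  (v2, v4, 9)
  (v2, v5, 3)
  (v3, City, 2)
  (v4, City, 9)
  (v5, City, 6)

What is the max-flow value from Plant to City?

17

Augment Plant→v1→v3→City: bottleneck 2, flow now 2.
Augment Plant→v1→v4→City: bottleneck 9, flow now 11.
Augment Plant→v1→v5→City: bottleneck 1, flow now 12.
Augment Plant→v2→v5→City: bottleneck 3, flow now 15.
Augment Plant→v2→v4→v1→v5→City: bottleneck 2, flow now 17. (uses reverse residual edge)
No augmenting path remains; maximum flow = 17.
In the residual graph, reachable from Plant: {Plant, v1, v2, v3, v4, v5}.
Min-cut edges: v3→City (2), v4→City (9), v5→City (6); capacity 2 + 9 + 6 = 17.
This cut is saturated, so no flow can exceed 17.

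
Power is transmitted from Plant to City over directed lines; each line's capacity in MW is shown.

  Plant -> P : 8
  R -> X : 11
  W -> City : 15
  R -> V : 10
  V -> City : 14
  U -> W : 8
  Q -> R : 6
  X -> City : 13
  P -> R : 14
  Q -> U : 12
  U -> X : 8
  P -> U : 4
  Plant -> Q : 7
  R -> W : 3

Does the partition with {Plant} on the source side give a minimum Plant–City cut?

Given cut capacity: 8 + 7 = 15.
Augment Plant→P→R→V→City: bottleneck 8, flow now 8.
Augment Plant→Q→R→V→City: bottleneck 2, flow now 10.
Augment Plant→Q→R→W→City: bottleneck 3, flow now 13.
Augment Plant→Q→R→X→City: bottleneck 1, flow now 14.
Augment Plant→Q→U→W→City: bottleneck 1, flow now 15.
No augmenting path remains; maximum flow = 15.
Cut capacity 15 equals the max flow, so it is a minimum cut.

Yes — it is a minimum cut (capacity 15).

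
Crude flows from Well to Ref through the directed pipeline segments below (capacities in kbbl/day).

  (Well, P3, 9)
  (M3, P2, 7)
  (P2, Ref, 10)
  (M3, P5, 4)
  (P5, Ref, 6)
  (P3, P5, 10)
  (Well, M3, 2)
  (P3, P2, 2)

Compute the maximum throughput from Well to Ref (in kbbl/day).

Augment Well→P3→P2→Ref: bottleneck 2, flow now 2.
Augment Well→P3→P5→Ref: bottleneck 6, flow now 8.
Augment Well→M3→P2→Ref: bottleneck 2, flow now 10.
No augmenting path remains; maximum flow = 10.
In the residual graph, reachable from Well: {Well, P3, P5}.
Min-cut edges: Well→M3 (2), P3→P2 (2), P5→Ref (6); capacity 2 + 2 + 6 = 10.
This cut is saturated, so no flow can exceed 10.

10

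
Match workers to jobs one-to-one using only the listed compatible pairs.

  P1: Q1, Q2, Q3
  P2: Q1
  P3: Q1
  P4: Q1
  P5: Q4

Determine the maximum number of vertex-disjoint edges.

3

Unit-capacity flow: source→left, listed edges, right→sink; max matching = max flow.
Augmenting path P1→Q1 (+1); matched 1.
Augmenting path P5→Q4 (+1); matched 2.
Augmenting path P2→Q1→P1→Q2 (+1); matched 3.
No augmenting path remains; maximum matching = 3.
König certificate: {P1, P5, Q1} is a vertex cover of size 3 (every listed pair touches it), so no matching can be larger.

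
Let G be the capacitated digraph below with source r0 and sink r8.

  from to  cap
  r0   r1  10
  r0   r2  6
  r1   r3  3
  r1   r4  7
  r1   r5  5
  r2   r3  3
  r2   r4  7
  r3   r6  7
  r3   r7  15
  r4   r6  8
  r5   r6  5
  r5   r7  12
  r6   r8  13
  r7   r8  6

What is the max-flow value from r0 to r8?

Augment r0→r1→r3→r6→r8: bottleneck 3, flow now 3.
Augment r0→r1→r4→r6→r8: bottleneck 7, flow now 10.
Augment r0→r2→r3→r6→r8: bottleneck 3, flow now 13.
Augment r0→r2→r4→r1→r5→r7→r8: bottleneck 3, flow now 16. (uses reverse residual edge)
No augmenting path remains; maximum flow = 16.
In the residual graph, reachable from r0: {r0}.
Min-cut edges: r0→r1 (10), r0→r2 (6); capacity 10 + 6 = 16.
This cut is saturated, so no flow can exceed 16.

16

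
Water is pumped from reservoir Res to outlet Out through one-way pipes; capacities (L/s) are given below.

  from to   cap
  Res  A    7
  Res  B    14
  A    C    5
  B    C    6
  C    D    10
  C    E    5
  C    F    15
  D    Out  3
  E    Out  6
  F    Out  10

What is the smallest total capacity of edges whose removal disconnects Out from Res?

11

Augment Res→A→C→D→Out: bottleneck 3, flow now 3.
Augment Res→A→C→E→Out: bottleneck 2, flow now 5.
Augment Res→B→C→E→Out: bottleneck 3, flow now 8.
Augment Res→B→C→F→Out: bottleneck 3, flow now 11.
No augmenting path remains; maximum flow = 11.
By max-flow min-cut, the minimum cut capacity equals the max flow.
In the residual graph, reachable from Res: {Res, A, B}.
Min-cut edges: A→C (5), B→C (6); capacity 5 + 6 = 11.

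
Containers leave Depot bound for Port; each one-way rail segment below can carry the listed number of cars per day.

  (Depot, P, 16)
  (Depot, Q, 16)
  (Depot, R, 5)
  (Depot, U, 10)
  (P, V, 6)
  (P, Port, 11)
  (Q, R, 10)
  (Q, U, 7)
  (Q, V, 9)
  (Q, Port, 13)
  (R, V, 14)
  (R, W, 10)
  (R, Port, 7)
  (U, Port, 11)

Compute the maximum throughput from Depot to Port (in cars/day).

42

Augment Depot→P→Port: bottleneck 11, flow now 11.
Augment Depot→Q→Port: bottleneck 13, flow now 24.
Augment Depot→R→Port: bottleneck 5, flow now 29.
Augment Depot→U→Port: bottleneck 10, flow now 39.
Augment Depot→Q→R→Port: bottleneck 2, flow now 41.
Augment Depot→Q→U→Port: bottleneck 1, flow now 42.
No augmenting path remains; maximum flow = 42.
In the residual graph, reachable from Depot: {Depot, P, V}.
Min-cut edges: Depot→Q (16), Depot→R (5), Depot→U (10), P→Port (11); capacity 16 + 5 + 10 + 11 = 42.
This cut is saturated, so no flow can exceed 42.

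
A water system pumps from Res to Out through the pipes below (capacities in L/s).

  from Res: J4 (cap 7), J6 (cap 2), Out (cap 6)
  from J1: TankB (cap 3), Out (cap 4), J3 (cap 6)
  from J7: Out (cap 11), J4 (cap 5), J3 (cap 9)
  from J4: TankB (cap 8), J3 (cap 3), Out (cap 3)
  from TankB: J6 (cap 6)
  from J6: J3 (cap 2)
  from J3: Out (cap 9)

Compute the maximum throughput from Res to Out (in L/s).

Augment Res→Out: bottleneck 6, flow now 6.
Augment Res→J4→Out: bottleneck 3, flow now 9.
Augment Res→J4→J3→Out: bottleneck 3, flow now 12.
Augment Res→J6→J3→Out: bottleneck 2, flow now 14.
No augmenting path remains; maximum flow = 14.
In the residual graph, reachable from Res: {Res, J4, TankB, J6}.
Min-cut edges: Res→Out (6), J4→J3 (3), J4→Out (3), J6→J3 (2); capacity 6 + 3 + 3 + 2 = 14.
This cut is saturated, so no flow can exceed 14.

14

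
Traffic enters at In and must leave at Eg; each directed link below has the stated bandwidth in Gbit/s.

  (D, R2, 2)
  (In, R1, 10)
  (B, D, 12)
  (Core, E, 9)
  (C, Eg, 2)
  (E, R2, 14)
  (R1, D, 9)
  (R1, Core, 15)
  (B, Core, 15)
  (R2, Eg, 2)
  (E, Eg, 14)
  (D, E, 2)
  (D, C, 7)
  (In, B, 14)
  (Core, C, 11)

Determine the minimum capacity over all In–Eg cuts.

Augment In→B→Core→C→Eg: bottleneck 2, flow now 2.
Augment In→B→Core→E→Eg: bottleneck 9, flow now 11.
Augment In→B→D→R2→Eg: bottleneck 2, flow now 13.
Augment In→B→D→E→Eg: bottleneck 1, flow now 14.
Augment In→R1→D→E→Eg: bottleneck 1, flow now 15.
No augmenting path remains; maximum flow = 15.
By max-flow min-cut, the minimum cut capacity equals the max flow.
In the residual graph, reachable from In: {In, B, R1, Core, D, C}.
Min-cut edges: Core→E (9), D→R2 (2), D→E (2), C→Eg (2); capacity 9 + 2 + 2 + 2 = 15.

15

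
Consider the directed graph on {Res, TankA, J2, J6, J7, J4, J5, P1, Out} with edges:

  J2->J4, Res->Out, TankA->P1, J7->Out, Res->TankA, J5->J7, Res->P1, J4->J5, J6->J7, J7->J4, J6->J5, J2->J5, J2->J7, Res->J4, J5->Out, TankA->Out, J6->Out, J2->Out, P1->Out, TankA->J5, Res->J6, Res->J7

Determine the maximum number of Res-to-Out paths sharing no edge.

Assign every edge capacity 1; by Menger, the answer equals the max flow.
Path Res→Out (+1); total 1.
Path Res→TankA→Out (+1); total 2.
Path Res→J6→Out (+1); total 3.
Path Res→J7→Out (+1); total 4.
Path Res→P1→Out (+1); total 5.
Path Res→J4→J5→Out (+1); total 6.
No residual Res→Out path; max flow = 6.
Certifying cut of size 6: {Res→J4, Res→J6, Res→J7, Res→Out, Res→P1, Res→TankA}.

6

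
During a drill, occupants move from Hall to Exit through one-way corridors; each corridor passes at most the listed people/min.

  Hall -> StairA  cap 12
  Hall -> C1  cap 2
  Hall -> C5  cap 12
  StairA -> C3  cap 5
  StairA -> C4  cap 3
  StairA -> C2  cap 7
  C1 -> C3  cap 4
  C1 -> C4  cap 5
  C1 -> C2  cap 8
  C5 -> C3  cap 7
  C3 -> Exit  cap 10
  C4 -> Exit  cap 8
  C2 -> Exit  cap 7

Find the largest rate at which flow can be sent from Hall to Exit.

21

Augment Hall→StairA→C3→Exit: bottleneck 5, flow now 5.
Augment Hall→StairA→C4→Exit: bottleneck 3, flow now 8.
Augment Hall→StairA→C2→Exit: bottleneck 4, flow now 12.
Augment Hall→C1→C3→Exit: bottleneck 2, flow now 14.
Augment Hall→C5→C3→Exit: bottleneck 3, flow now 17.
Augment Hall→C5→C3→StairA→C2→Exit: bottleneck 3, flow now 20. (uses reverse residual edge)
Augment Hall→C5→C3→C1→C4→Exit: bottleneck 1, flow now 21. (uses reverse residual edge)
No augmenting path remains; maximum flow = 21.
In the residual graph, reachable from Hall: {Hall, C5}.
Min-cut edges: Hall→StairA (12), Hall→C1 (2), C5→C3 (7); capacity 12 + 2 + 7 = 21.
This cut is saturated, so no flow can exceed 21.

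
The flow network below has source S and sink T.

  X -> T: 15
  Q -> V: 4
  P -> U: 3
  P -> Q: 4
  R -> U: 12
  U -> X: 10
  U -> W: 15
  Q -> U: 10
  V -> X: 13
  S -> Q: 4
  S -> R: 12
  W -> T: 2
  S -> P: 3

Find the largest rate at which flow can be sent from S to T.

Augment S→P→U→W→T: bottleneck 2, flow now 2.
Augment S→P→U→X→T: bottleneck 1, flow now 3.
Augment S→Q→U→X→T: bottleneck 4, flow now 7.
Augment S→R→U→X→T: bottleneck 5, flow now 12.
Augment S→R→U→Q→V→X→T: bottleneck 4, flow now 16. (uses reverse residual edge)
No augmenting path remains; maximum flow = 16.
In the residual graph, reachable from S: {S, P, Q, R, U, W}.
Min-cut edges: Q→V (4), U→X (10), W→T (2); capacity 4 + 10 + 2 = 16.
This cut is saturated, so no flow can exceed 16.

16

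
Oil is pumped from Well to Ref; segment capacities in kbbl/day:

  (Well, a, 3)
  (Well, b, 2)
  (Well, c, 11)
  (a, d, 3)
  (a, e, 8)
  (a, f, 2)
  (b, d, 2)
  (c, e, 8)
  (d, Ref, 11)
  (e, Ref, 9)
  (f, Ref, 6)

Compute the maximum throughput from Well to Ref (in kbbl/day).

13

Augment Well→a→d→Ref: bottleneck 3, flow now 3.
Augment Well→b→d→Ref: bottleneck 2, flow now 5.
Augment Well→c→e→Ref: bottleneck 8, flow now 13.
No augmenting path remains; maximum flow = 13.
In the residual graph, reachable from Well: {Well, c}.
Min-cut edges: Well→a (3), Well→b (2), c→e (8); capacity 3 + 2 + 8 = 13.
This cut is saturated, so no flow can exceed 13.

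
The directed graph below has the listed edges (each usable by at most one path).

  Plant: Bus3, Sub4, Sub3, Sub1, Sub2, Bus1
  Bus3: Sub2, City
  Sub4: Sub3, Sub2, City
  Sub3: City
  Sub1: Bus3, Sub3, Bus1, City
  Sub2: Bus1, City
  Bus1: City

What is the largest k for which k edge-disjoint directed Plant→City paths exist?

6

Assign every edge capacity 1; by Menger, the answer equals the max flow.
Path Plant→Bus3→City (+1); total 1.
Path Plant→Sub4→City (+1); total 2.
Path Plant→Sub3→City (+1); total 3.
Path Plant→Sub1→City (+1); total 4.
Path Plant→Sub2→City (+1); total 5.
Path Plant→Bus1→City (+1); total 6.
No residual Plant→City path; max flow = 6.
Certifying cut of size 6: {Plant→Bus1, Plant→Bus3, Plant→Sub1, Plant→Sub2, Plant→Sub3, Plant→Sub4}.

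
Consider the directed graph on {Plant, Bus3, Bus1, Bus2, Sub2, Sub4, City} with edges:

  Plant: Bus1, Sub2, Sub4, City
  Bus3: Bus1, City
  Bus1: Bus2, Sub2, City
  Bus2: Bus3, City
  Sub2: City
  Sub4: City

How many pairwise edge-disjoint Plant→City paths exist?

Assign every edge capacity 1; by Menger, the answer equals the max flow.
Path Plant→City (+1); total 1.
Path Plant→Bus1→City (+1); total 2.
Path Plant→Sub2→City (+1); total 3.
Path Plant→Sub4→City (+1); total 4.
No residual Plant→City path; max flow = 4.
Certifying cut of size 4: {Plant→Bus1, Plant→City, Plant→Sub2, Plant→Sub4}.

4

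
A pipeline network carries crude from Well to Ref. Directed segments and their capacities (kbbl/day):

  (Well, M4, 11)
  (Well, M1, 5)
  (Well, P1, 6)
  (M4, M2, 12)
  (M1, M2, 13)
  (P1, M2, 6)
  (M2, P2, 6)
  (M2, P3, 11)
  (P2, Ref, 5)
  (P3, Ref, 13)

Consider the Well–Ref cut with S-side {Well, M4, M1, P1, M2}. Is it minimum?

Given cut capacity: 6 + 11 = 17.
Augment Well→M4→M2→P2→Ref: bottleneck 5, flow now 5.
Augment Well→M4→M2→P3→Ref: bottleneck 6, flow now 11.
Augment Well→M1→M2→P3→Ref: bottleneck 5, flow now 16.
No augmenting path remains; maximum flow = 16.
In the residual graph, reachable from Well: {Well, M4, M1, P1, M2, P2}.
Min-cut edges: M2→P3 (11), P2→Ref (5); capacity 11 + 5 = 16.
Cut capacity 17 exceeds the max flow 16, so it is not minimum.

No — its capacity is 17, but the minimum cut has capacity 16.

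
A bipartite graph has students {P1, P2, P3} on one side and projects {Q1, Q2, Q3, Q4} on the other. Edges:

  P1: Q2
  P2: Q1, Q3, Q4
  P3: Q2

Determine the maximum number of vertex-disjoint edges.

2

Unit-capacity flow: source→left, listed edges, right→sink; max matching = max flow.
Augmenting path P1→Q2 (+1); matched 1.
Augmenting path P2→Q1 (+1); matched 2.
No augmenting path remains; maximum matching = 2.
König certificate: {P2, Q2} is a vertex cover of size 2 (every listed pair touches it), so no matching can be larger.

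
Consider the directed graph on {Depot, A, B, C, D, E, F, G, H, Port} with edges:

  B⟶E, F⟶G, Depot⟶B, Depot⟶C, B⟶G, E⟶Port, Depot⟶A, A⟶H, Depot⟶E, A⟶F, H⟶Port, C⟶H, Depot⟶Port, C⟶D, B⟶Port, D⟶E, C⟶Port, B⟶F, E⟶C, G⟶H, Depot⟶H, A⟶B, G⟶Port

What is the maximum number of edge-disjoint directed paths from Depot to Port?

Assign every edge capacity 1; by Menger, the answer equals the max flow.
Path Depot→Port (+1); total 1.
Path Depot→B→Port (+1); total 2.
Path Depot→C→Port (+1); total 3.
Path Depot→E→Port (+1); total 4.
Path Depot→H→Port (+1); total 5.
Path Depot→A→B→G→Port (+1); total 6.
No residual Depot→Port path; max flow = 6.
Certifying cut of size 6: {Depot→A, Depot→B, Depot→C, Depot→E, Depot→H, Depot→Port}.

6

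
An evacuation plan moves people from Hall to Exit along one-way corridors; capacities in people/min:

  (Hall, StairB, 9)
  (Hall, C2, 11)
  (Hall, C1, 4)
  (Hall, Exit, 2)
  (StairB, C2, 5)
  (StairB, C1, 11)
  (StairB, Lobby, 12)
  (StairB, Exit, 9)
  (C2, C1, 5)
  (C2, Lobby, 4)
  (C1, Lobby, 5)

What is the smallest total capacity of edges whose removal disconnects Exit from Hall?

Augment Hall→Exit: bottleneck 2, flow now 2.
Augment Hall→StairB→Exit: bottleneck 9, flow now 11.
No augmenting path remains; maximum flow = 11.
By max-flow min-cut, the minimum cut capacity equals the max flow.
In the residual graph, reachable from Hall: {Hall, C2, C1, Lobby}.
Min-cut edges: Hall→StairB (9), Hall→Exit (2); capacity 9 + 2 = 11.

11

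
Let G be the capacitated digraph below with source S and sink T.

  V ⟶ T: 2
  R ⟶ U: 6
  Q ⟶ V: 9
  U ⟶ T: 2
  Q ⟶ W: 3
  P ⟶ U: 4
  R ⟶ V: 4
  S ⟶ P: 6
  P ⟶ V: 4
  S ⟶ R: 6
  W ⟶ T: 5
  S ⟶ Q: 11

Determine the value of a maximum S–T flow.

Augment S→P→U→T: bottleneck 2, flow now 2.
Augment S→P→V→T: bottleneck 2, flow now 4.
Augment S→Q→W→T: bottleneck 3, flow now 7.
No augmenting path remains; maximum flow = 7.
In the residual graph, reachable from S: {S, P, Q, R, U, V}.
Min-cut edges: Q→W (3), U→T (2), V→T (2); capacity 3 + 2 + 2 = 7.
This cut is saturated, so no flow can exceed 7.

7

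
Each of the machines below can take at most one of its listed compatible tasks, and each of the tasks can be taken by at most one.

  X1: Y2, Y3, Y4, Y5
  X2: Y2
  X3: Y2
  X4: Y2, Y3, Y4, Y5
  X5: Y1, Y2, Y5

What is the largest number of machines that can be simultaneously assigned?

Unit-capacity flow: source→left, listed edges, right→sink; max matching = max flow.
Augmenting path X1→Y2 (+1); matched 1.
Augmenting path X4→Y3 (+1); matched 2.
Augmenting path X5→Y1 (+1); matched 3.
Augmenting path X2→Y2→X1→Y4 (+1); matched 4.
No augmenting path remains; maximum matching = 4.
König certificate: {X1, X4, X5, Y2} is a vertex cover of size 4 (every listed pair touches it), so no matching can be larger.

4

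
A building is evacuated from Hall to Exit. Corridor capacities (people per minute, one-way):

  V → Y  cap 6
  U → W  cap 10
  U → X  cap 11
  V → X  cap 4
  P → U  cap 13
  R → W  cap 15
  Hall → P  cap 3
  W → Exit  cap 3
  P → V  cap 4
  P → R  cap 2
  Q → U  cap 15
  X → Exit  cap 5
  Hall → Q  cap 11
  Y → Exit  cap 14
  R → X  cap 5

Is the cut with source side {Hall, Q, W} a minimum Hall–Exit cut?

No — its capacity is 21, but the minimum cut has capacity 11.

Given cut capacity: 3 + 15 + 3 = 21.
Augment Hall→P→R→W→Exit: bottleneck 2, flow now 2.
Augment Hall→P→U→W→Exit: bottleneck 1, flow now 3.
Augment Hall→Q→U→X→Exit: bottleneck 5, flow now 8.
Augment Hall→Q→U→P→V→Y→Exit: bottleneck 1, flow now 9. (uses reverse residual edge)
Augment Hall→Q→U→W→R→P→V→Y→Exit: bottleneck 2, flow now 11. (uses reverse residual edge)
No augmenting path remains; maximum flow = 11.
In the residual graph, reachable from Hall: {Hall, Q, U, W, X}.
Min-cut edges: Hall→P (3), W→Exit (3), X→Exit (5); capacity 3 + 3 + 5 = 11.
Cut capacity 21 exceeds the max flow 11, so it is not minimum.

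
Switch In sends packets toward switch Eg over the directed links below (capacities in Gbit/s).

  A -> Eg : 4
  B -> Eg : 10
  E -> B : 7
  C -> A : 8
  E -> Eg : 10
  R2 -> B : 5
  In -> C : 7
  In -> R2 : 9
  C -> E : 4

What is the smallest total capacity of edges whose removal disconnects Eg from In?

12

Augment In→R2→B→Eg: bottleneck 5, flow now 5.
Augment In→C→A→Eg: bottleneck 4, flow now 9.
Augment In→C→E→Eg: bottleneck 3, flow now 12.
No augmenting path remains; maximum flow = 12.
By max-flow min-cut, the minimum cut capacity equals the max flow.
In the residual graph, reachable from In: {In, R2}.
Min-cut edges: In→C (7), R2→B (5); capacity 7 + 5 = 12.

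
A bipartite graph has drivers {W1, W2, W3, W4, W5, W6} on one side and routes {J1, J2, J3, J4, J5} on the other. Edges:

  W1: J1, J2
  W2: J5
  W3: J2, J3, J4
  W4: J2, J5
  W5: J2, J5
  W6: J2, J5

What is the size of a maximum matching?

4

Unit-capacity flow: source→left, listed edges, right→sink; max matching = max flow.
Augmenting path W1→J1 (+1); matched 1.
Augmenting path W2→J5 (+1); matched 2.
Augmenting path W3→J2 (+1); matched 3.
Augmenting path W4→J2→W3→J3 (+1); matched 4.
No augmenting path remains; maximum matching = 4.
König certificate: {W1, W3, J2, J5} is a vertex cover of size 4 (every listed pair touches it), so no matching can be larger.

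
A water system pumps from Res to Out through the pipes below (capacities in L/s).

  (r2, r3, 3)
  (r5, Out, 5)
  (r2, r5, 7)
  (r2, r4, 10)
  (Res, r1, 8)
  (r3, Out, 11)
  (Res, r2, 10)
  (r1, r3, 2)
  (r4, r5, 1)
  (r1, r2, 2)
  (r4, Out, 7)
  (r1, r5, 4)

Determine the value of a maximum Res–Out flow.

Augment Res→r1→r3→Out: bottleneck 2, flow now 2.
Augment Res→r1→r5→Out: bottleneck 4, flow now 6.
Augment Res→r2→r3→Out: bottleneck 3, flow now 9.
Augment Res→r2→r4→Out: bottleneck 7, flow now 16.
Augment Res→r1→r2→r5→Out: bottleneck 1, flow now 17.
No augmenting path remains; maximum flow = 17.
In the residual graph, reachable from Res: {Res, r1, r2, r4, r5}.
Min-cut edges: r1→r3 (2), r2→r3 (3), r4→Out (7), r5→Out (5); capacity 2 + 3 + 7 + 5 = 17.
This cut is saturated, so no flow can exceed 17.

17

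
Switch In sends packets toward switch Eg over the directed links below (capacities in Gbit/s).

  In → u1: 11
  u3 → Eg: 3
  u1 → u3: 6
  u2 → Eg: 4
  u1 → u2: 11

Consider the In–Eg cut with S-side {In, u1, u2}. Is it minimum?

No — its capacity is 10, but the minimum cut has capacity 7.

Given cut capacity: 6 + 4 = 10.
Augment In→u1→u2→Eg: bottleneck 4, flow now 4.
Augment In→u1→u3→Eg: bottleneck 3, flow now 7.
No augmenting path remains; maximum flow = 7.
In the residual graph, reachable from In: {In, u1, u2, u3}.
Min-cut edges: u2→Eg (4), u3→Eg (3); capacity 4 + 3 = 7.
Cut capacity 10 exceeds the max flow 7, so it is not minimum.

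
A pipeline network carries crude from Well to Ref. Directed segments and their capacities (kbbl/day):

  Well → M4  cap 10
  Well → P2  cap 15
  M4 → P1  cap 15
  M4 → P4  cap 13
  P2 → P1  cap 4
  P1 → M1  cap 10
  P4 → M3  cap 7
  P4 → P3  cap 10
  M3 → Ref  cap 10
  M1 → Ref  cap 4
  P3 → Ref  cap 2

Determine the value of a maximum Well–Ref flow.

Augment Well→M4→P1→M1→Ref: bottleneck 4, flow now 4.
Augment Well→M4→P4→M3→Ref: bottleneck 6, flow now 10.
Augment Well→P2→P1→M4→P4→M3→Ref: bottleneck 1, flow now 11. (uses reverse residual edge)
Augment Well→P2→P1→M4→P4→P3→Ref: bottleneck 2, flow now 13. (uses reverse residual edge)
No augmenting path remains; maximum flow = 13.
In the residual graph, reachable from Well: {Well, M4, P2, P1, P4, M1, P3}.
Min-cut edges: P4→M3 (7), M1→Ref (4), P3→Ref (2); capacity 7 + 4 + 2 = 13.
This cut is saturated, so no flow can exceed 13.

13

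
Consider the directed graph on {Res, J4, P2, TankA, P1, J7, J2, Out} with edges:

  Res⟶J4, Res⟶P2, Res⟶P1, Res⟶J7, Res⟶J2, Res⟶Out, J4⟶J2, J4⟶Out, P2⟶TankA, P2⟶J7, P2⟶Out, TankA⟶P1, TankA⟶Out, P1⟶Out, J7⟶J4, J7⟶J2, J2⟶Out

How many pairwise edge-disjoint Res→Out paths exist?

Assign every edge capacity 1; by Menger, the answer equals the max flow.
Path Res→Out (+1); total 1.
Path Res→J4→Out (+1); total 2.
Path Res→P2→Out (+1); total 3.
Path Res→P1→Out (+1); total 4.
Path Res→J2→Out (+1); total 5.
No residual Res→Out path; max flow = 5.
Certifying cut of size 5: {J2→Out, J4→Out, Res→Out, Res→P1, Res→P2}.

5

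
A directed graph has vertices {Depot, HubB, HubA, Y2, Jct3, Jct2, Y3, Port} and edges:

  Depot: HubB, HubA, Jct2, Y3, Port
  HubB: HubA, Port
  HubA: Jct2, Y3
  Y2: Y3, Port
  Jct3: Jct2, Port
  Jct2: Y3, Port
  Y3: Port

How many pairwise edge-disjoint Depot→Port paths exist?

4

Assign every edge capacity 1; by Menger, the answer equals the max flow.
Path Depot→Port (+1); total 1.
Path Depot→HubB→Port (+1); total 2.
Path Depot→Jct2→Port (+1); total 3.
Path Depot→Y3→Port (+1); total 4.
No residual Depot→Port path; max flow = 4.
Certifying cut of size 4: {Depot→HubB, Depot→Port, Jct2→Port, Y3→Port}.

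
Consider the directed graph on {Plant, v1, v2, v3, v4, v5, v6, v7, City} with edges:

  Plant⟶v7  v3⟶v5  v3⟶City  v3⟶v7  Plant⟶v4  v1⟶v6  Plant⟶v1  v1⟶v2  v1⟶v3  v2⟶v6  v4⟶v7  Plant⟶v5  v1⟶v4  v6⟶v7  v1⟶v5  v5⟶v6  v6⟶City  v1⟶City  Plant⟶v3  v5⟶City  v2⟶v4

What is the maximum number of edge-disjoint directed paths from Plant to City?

3

Assign every edge capacity 1; by Menger, the answer equals the max flow.
Path Plant→v1→City (+1); total 1.
Path Plant→v3→City (+1); total 2.
Path Plant→v5→City (+1); total 3.
No residual Plant→City path; max flow = 3.
Certifying cut of size 3: {Plant→v1, Plant→v3, Plant→v5}.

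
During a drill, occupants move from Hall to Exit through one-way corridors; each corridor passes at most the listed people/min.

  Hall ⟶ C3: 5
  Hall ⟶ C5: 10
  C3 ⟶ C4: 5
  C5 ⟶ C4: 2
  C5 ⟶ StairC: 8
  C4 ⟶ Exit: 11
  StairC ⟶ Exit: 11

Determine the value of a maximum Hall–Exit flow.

15

Augment Hall→C3→C4→Exit: bottleneck 5, flow now 5.
Augment Hall→C5→C4→Exit: bottleneck 2, flow now 7.
Augment Hall→C5→StairC→Exit: bottleneck 8, flow now 15.
No augmenting path remains; maximum flow = 15.
In the residual graph, reachable from Hall: {Hall}.
Min-cut edges: Hall→C3 (5), Hall→C5 (10); capacity 5 + 10 = 15.
This cut is saturated, so no flow can exceed 15.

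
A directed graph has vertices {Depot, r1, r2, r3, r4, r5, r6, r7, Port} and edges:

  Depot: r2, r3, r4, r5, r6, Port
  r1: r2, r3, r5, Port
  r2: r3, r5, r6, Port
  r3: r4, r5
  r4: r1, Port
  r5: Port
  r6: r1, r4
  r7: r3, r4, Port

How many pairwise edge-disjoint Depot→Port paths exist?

5

Assign every edge capacity 1; by Menger, the answer equals the max flow.
Path Depot→Port (+1); total 1.
Path Depot→r2→Port (+1); total 2.
Path Depot→r4→Port (+1); total 3.
Path Depot→r5→Port (+1); total 4.
Path Depot→r6→r1→Port (+1); total 5.
No residual Depot→Port path; max flow = 5.
Certifying cut of size 5: {Depot→Port, r1→Port, r2→Port, r4→Port, r5→Port}.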